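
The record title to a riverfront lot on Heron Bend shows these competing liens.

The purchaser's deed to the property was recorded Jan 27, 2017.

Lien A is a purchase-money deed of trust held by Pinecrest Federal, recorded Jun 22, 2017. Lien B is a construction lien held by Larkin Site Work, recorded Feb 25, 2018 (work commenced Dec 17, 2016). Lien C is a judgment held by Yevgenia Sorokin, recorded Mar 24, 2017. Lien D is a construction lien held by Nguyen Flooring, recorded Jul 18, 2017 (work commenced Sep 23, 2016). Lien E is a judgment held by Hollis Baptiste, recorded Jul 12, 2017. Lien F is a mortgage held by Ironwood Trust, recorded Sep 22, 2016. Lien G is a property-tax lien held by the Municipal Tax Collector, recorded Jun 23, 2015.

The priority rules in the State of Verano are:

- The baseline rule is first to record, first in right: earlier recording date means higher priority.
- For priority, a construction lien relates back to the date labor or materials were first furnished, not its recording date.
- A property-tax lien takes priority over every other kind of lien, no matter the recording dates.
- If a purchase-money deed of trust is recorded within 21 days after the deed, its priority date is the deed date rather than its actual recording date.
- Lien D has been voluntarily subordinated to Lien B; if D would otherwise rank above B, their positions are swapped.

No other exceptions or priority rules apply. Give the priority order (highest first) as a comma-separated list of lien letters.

G, F, B, D, C, A, E

Effective dates: A was recorded 146 days after the deed, outside the 21-day window, so it keeps its recording date; B is treated as recorded Dec 17, 2016, the work-commencement date; D is treated as recorded Sep 23, 2016, the work-commencement date.
G, as a property-tax lien, has superpriority and ranks first.
Ordering the rest by effective date: F (Sep 22, 2016), D (Sep 23, 2016), B (Dec 17, 2016), C (Mar 24, 2017), A (Jun 22, 2017), E (Jul 12, 2017).
D would otherwise be senior to B, so under the subordination agreement D and B exchange positions.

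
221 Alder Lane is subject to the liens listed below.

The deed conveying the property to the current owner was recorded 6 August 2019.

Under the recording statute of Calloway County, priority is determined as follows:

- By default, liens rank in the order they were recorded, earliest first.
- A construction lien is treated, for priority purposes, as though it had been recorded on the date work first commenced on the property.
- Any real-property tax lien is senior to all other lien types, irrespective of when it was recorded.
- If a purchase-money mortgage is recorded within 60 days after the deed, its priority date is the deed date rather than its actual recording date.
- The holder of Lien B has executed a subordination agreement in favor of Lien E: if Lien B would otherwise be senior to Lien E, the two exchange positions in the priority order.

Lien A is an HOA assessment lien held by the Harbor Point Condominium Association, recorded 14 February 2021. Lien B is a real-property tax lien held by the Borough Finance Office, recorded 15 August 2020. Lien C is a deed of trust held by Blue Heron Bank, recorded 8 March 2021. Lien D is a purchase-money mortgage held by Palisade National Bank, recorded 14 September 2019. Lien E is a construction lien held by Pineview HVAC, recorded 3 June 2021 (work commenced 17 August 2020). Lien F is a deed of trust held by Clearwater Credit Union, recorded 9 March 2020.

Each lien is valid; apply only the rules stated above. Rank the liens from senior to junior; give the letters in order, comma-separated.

First, effective dates: D was recorded within the 60-day window, so its effective date is the deed date 6 August 2019; E relates back to 17 August 2020 (work commenced).
As a real-property tax lien, B is senior to every other lien.
The other liens, earliest effective date first: D (6 August 2019), F (9 March 2020), E (17 August 2020), A (14 February 2021), C (8 March 2021).
Because B would otherwise rank above E, the subordination swaps them.

E, D, F, B, A, C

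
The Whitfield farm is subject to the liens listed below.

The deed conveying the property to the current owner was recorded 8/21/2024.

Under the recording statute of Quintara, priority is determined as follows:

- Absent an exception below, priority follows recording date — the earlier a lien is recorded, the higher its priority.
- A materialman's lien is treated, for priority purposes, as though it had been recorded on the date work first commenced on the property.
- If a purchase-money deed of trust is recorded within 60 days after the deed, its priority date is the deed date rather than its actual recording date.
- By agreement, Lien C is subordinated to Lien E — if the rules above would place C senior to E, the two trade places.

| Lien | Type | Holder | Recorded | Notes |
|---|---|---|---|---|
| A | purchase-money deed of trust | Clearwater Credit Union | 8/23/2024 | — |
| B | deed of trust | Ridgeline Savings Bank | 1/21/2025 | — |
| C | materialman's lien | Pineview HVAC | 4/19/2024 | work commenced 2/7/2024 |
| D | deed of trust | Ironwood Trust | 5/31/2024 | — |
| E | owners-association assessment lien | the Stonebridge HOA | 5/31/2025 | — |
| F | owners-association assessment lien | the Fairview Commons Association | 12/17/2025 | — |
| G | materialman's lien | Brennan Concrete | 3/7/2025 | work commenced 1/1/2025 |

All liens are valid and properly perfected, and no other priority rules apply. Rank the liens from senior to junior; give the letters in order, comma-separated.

E, D, A, G, B, C, F

Effective dates: A's effective date is the deed date, 8/21/2024; C's effective date is 2/7/2024, when work began; G relates back to 1/1/2025 (work commenced).
By effective date, earliest first: C (2/7/2024), D (5/31/2024), A (8/21/2024), G (1/1/2025), B (1/21/2025), E (5/31/2025), F (12/17/2025).
The subordination applies — C was senior to E — so C and E swap.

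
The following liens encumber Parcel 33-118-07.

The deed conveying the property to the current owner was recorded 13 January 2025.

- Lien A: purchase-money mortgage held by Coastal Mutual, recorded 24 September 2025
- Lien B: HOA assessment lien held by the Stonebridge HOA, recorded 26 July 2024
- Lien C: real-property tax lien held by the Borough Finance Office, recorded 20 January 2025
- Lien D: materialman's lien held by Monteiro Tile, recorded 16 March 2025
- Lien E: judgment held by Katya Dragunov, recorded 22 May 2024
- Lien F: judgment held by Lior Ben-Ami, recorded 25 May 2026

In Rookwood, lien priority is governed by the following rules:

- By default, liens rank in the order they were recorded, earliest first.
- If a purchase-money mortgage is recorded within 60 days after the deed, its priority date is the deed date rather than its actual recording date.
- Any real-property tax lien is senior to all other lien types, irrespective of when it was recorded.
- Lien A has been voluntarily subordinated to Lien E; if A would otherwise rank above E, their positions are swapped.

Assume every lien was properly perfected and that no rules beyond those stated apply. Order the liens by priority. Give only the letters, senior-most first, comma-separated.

C, E, B, D, A, F

First, effective dates: A missed the 60-day window (254 days after the deed), so its recording date stands.
C, as a real-property tax lien, has superpriority and ranks first.
Ordering the rest by effective date: E (22 May 2024), B (26 July 2024), D (16 March 2025), A (24 September 2025), F (25 May 2026).
Since A is not senior to E, the subordination leaves the order unchanged.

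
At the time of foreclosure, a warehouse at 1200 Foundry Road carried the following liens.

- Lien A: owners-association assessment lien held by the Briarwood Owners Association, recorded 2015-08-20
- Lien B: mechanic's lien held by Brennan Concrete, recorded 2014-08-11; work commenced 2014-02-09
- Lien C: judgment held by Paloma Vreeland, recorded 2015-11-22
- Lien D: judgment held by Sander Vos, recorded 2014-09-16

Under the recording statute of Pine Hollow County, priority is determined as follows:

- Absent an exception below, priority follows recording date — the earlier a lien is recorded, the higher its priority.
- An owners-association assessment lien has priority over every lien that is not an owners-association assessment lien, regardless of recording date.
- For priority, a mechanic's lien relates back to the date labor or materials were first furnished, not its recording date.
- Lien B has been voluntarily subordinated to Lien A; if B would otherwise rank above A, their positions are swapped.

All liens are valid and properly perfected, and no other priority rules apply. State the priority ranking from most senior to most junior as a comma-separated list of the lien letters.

A, B, D, C

Adjusting effective dates: B's effective date is 2014-02-09, when work began.
A is an owners-association assessment lien, so it outranks all other liens regardless of date.
Among the remaining liens, by effective date: B (2014-02-09), D (2014-09-16), C (2015-11-22).
Since B is not senior to A, the subordination leaves the order unchanged.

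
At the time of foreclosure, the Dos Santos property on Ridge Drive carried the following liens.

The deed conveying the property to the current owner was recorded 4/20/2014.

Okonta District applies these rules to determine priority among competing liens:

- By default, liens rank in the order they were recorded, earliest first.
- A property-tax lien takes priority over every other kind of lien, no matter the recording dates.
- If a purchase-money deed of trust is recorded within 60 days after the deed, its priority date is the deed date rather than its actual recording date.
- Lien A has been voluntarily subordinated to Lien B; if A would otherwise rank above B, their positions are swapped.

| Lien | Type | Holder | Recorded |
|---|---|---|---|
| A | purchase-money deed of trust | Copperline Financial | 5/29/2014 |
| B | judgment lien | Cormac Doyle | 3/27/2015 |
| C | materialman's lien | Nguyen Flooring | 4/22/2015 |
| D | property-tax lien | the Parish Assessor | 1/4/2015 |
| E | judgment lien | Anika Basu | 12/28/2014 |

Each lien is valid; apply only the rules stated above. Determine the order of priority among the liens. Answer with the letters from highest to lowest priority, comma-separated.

D, B, E, A, C

First, effective dates: A was recorded within the 60-day window, so its effective date is the deed date 4/20/2014.
D is a property-tax lien, so it outranks all other liens regardless of date.
Ordering the rest by effective date: A (4/20/2014), E (12/28/2014), B (3/27/2015), C (4/22/2015).
Because A would otherwise rank above B, the subordination swaps them.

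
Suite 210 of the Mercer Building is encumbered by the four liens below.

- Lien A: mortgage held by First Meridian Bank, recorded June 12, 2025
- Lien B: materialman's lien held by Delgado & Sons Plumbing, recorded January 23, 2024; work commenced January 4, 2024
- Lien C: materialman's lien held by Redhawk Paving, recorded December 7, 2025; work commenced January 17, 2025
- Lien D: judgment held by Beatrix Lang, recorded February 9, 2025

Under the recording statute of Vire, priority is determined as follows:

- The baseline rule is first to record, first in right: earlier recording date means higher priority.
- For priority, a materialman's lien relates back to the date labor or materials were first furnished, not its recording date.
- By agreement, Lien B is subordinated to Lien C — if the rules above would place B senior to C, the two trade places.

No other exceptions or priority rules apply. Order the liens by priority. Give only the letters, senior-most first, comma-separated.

Adjusting effective dates: B relates back to January 4, 2024 (work commenced); C relates back to January 17, 2025 (work commenced).
Sorted by effective date: B (January 4, 2024), C (January 17, 2025), D (February 9, 2025), A (June 12, 2025).
Because B would otherwise rank above C, the subordination swaps them.

C, B, D, A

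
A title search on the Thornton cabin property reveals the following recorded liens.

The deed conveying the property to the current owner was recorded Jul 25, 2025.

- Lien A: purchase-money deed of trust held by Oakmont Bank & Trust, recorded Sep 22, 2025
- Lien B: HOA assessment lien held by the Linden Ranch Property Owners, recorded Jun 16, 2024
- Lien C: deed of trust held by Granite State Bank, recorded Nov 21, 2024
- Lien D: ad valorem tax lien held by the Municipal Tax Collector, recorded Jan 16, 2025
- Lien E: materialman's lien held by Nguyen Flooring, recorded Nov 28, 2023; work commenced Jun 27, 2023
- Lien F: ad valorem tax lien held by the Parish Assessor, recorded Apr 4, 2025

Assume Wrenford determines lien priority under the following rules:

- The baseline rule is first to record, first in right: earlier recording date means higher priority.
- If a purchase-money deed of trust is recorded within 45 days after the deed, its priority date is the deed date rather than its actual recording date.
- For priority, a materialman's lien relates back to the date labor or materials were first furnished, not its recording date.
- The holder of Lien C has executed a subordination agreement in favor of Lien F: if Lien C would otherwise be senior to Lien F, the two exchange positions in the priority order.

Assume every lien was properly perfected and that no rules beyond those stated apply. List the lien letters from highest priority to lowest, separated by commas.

E, B, F, D, C, A

First, effective dates: A was recorded 59 days after the deed, outside the 45-day window, so it keeps its recording date; E is treated as recorded Jun 27, 2023, the work-commencement date.
Sorted by effective date: E (Jun 27, 2023), B (Jun 16, 2024), C (Nov 21, 2024), D (Jan 16, 2025), F (Apr 4, 2025), A (Sep 22, 2025).
C would otherwise be senior to F, so under the subordination agreement C and F exchange positions.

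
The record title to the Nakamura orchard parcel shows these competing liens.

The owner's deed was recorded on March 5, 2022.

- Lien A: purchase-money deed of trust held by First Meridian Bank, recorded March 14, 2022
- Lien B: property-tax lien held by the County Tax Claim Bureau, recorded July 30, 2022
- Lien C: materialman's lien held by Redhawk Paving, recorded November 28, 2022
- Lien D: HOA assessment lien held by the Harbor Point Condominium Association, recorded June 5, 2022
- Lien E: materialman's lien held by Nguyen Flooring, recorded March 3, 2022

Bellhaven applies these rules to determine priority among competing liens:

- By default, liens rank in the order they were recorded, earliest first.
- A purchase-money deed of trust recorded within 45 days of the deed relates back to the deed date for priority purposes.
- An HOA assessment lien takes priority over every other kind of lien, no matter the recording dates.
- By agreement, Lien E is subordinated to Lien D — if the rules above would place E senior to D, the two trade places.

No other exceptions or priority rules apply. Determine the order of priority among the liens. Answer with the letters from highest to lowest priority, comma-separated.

Adjusting effective dates: A relates back to the deed date March 5, 2022.
D, as an HOA assessment lien, has superpriority and ranks first.
Remaining liens by effective date: E (March 3, 2022), A (March 5, 2022), B (July 30, 2022), C (November 28, 2022).
E already ranks below D; the subordination has no effect.

D, E, A, B, C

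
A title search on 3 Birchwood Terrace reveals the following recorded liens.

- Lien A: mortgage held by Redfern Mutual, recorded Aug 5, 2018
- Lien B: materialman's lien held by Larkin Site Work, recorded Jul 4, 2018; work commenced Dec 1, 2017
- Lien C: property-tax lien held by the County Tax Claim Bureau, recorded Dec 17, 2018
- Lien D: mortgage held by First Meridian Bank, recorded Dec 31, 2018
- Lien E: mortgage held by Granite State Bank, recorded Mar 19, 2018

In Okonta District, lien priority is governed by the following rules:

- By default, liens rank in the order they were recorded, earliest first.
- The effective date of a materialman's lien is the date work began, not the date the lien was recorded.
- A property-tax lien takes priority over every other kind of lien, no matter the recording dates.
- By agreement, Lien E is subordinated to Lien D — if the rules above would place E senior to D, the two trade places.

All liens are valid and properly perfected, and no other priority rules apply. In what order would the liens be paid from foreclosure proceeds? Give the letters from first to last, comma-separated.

Effective dates after the stated exceptions: B relates back to Dec 1, 2017 (work commenced).
C, as a property-tax lien, has superpriority and ranks first.
Ordering the rest by effective date: B (Dec 1, 2017), E (Mar 19, 2018), A (Aug 5, 2018), D (Dec 31, 2018).
E is senior to D before the subordination, so the two trade places.

C, B, D, A, E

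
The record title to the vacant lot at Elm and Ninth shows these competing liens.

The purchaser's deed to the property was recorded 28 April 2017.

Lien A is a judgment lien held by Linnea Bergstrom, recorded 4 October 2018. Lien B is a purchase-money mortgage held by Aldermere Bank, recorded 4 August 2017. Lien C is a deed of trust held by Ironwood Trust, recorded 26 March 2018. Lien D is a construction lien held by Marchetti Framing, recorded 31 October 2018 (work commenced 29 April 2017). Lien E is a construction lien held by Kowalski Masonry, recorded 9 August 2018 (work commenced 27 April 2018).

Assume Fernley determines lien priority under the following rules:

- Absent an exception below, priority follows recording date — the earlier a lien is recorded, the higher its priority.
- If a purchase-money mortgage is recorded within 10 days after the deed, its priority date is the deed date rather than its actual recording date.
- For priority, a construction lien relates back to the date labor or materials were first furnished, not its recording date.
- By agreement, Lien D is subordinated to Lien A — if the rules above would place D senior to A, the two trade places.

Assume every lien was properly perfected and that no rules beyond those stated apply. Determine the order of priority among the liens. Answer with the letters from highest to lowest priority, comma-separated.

A, B, C, E, D

First, effective dates: B was recorded 98 days after the deed, outside the 10-day window, so it keeps its recording date; D's effective date is 29 April 2017, when work began; E is treated as recorded 27 April 2018, the work-commencement date.
By effective date, earliest first: D (29 April 2017), B (4 August 2017), C (26 March 2018), E (27 April 2018), A (4 October 2018).
Because D would otherwise rank above A, the subordination swaps them.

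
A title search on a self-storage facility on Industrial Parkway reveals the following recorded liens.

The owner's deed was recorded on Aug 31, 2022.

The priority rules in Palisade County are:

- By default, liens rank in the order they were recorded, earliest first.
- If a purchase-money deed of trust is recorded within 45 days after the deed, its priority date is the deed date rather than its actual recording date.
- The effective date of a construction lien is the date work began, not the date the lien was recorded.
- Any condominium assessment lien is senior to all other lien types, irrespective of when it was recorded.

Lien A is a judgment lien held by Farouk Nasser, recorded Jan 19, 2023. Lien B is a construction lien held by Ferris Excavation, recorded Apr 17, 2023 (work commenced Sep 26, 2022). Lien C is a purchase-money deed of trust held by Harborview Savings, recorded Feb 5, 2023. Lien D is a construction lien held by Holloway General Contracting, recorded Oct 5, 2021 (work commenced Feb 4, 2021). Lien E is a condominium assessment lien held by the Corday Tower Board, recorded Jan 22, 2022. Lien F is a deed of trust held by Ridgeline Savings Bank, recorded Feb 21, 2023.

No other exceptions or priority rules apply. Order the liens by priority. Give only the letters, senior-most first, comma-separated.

E, D, B, A, C, F

Adjusting effective dates: B is treated as recorded Sep 26, 2022, the work-commencement date; C was recorded 158 days after the deed, outside the 45-day window, so it keeps its recording date; D relates back to Feb 4, 2021 (work commenced).
As a condominium assessment lien, E is senior to every other lien.
Ordering the rest by effective date: D (Feb 4, 2021), B (Sep 26, 2022), A (Jan 19, 2023), C (Feb 5, 2023), F (Feb 21, 2023).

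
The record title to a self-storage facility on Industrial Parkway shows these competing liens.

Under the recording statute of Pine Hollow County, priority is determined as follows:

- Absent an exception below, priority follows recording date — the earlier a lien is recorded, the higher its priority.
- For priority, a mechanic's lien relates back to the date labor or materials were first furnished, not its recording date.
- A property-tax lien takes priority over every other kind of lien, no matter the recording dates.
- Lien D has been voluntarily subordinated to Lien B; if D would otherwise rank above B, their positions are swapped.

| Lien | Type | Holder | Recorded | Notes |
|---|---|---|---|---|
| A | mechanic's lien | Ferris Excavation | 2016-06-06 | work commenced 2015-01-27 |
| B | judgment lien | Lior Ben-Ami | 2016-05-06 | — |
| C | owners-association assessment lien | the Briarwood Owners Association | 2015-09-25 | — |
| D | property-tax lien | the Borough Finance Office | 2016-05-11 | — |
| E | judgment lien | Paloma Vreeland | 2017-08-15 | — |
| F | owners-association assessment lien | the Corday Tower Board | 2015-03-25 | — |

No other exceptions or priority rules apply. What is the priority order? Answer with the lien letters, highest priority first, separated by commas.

First, effective dates: A's effective date is 2015-01-27, when work began.
D, as a property-tax lien, has superpriority and ranks first.
The other liens, earliest effective date first: A (2015-01-27), F (2015-03-25), C (2015-09-25), B (2016-05-06), E (2017-08-15).
D is senior to B before the subordination, so the two trade places.

B, A, F, C, D, E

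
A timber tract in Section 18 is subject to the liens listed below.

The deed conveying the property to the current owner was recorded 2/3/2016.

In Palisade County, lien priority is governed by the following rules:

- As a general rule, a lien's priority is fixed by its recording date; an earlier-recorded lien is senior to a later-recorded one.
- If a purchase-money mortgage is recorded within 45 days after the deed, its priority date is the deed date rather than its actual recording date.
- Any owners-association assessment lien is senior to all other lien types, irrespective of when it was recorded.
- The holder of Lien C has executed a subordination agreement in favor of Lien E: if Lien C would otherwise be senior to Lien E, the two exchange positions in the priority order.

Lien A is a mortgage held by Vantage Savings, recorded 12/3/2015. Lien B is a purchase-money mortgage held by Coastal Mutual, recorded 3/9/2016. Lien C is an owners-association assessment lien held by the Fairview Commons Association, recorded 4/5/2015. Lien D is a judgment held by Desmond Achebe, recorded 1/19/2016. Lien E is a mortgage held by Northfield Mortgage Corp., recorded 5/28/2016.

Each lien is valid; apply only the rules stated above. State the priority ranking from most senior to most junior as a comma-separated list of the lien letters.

E, A, D, B, C

Effective dates after the stated exceptions: B's effective date is the deed date, 2/3/2016.
As an owners-association assessment lien, C is senior to every other lien.
Ordering the rest by effective date: A (12/3/2015), D (1/19/2016), B (2/3/2016), E (5/28/2016).
C is senior to E before the subordination, so the two trade places.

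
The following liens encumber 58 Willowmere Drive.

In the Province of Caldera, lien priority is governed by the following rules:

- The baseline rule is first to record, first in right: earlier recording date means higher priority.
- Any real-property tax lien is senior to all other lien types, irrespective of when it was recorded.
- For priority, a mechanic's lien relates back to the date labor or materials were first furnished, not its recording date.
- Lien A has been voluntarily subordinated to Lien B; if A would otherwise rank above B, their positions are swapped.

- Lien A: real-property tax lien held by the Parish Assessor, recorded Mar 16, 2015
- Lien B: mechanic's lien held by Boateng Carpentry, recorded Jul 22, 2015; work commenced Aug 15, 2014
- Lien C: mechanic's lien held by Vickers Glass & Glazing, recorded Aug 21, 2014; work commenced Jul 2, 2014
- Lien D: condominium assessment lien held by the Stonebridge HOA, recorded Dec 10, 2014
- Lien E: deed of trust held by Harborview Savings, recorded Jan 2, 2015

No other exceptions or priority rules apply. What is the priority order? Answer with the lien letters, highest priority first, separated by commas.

Effective dates: B's effective date is Aug 15, 2014, when work began; C is treated as recorded Jul 2, 2014, the work-commencement date.
A is a real-property tax lien and takes priority over every other lien.
Remaining liens by effective date: C (Jul 2, 2014), B (Aug 15, 2014), D (Dec 10, 2014), E (Jan 2, 2015).
A is senior to B before the subordination, so the two trade places.

B, C, A, D, E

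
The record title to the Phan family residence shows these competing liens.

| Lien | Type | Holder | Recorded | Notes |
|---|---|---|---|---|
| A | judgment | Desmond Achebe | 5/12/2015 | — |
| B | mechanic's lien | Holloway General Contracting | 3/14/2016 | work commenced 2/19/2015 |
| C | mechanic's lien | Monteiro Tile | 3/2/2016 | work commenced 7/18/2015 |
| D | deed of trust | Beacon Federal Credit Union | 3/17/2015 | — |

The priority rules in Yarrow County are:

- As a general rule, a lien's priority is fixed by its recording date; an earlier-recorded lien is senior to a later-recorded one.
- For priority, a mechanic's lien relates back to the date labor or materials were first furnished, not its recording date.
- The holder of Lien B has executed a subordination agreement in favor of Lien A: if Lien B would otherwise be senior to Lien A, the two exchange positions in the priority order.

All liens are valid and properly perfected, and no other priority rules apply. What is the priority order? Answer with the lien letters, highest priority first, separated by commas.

Adjusting effective dates: B relates back to 2/19/2015 (work commenced); C's effective date is 7/18/2015, when work began.
By effective date: B (2/19/2015), D (3/17/2015), A (5/12/2015), C (7/18/2015).
Because B would otherwise rank above A, the subordination swaps them.

A, D, B, C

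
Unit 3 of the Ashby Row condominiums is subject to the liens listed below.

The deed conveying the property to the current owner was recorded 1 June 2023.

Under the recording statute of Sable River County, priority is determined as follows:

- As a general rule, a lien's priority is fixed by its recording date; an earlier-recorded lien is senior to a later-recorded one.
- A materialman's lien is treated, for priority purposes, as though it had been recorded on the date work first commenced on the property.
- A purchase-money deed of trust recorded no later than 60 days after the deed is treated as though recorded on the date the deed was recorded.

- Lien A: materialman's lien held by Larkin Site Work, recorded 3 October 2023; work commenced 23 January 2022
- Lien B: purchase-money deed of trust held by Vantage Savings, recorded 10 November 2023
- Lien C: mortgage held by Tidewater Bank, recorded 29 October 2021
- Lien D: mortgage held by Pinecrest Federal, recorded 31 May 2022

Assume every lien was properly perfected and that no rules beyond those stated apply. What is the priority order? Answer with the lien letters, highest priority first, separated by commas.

C, A, D, B

Adjusting effective dates: A's effective date is 23 January 2022, when work began; B was recorded 162 days after the deed, outside the 60-day window, so it keeps its recording date.
By effective date, earliest first: C (29 October 2021), A (23 January 2022), D (31 May 2022), B (10 November 2023).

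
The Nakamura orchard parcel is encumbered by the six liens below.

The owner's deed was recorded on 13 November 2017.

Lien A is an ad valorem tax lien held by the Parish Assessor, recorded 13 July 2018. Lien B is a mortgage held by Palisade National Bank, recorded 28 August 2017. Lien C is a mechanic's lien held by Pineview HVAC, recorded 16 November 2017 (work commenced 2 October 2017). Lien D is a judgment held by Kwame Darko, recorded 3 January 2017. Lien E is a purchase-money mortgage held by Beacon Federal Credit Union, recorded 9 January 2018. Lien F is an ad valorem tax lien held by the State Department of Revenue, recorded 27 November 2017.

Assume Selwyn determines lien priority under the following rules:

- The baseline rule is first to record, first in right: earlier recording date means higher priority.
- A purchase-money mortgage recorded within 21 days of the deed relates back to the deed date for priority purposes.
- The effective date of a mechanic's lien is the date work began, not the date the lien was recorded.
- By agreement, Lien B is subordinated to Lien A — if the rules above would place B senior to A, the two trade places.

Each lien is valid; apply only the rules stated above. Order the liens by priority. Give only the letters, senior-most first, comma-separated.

Effective dates after the stated exceptions: C relates back to 2 October 2017 (work commenced); E missed the 21-day window (57 days after the deed), so its recording date stands.
Sorted by effective date: D (3 January 2017), B (28 August 2017), C (2 October 2017), F (27 November 2017), E (9 January 2018), A (13 July 2018).
Because B would otherwise rank above A, the subordination swaps them.

D, A, C, F, E, B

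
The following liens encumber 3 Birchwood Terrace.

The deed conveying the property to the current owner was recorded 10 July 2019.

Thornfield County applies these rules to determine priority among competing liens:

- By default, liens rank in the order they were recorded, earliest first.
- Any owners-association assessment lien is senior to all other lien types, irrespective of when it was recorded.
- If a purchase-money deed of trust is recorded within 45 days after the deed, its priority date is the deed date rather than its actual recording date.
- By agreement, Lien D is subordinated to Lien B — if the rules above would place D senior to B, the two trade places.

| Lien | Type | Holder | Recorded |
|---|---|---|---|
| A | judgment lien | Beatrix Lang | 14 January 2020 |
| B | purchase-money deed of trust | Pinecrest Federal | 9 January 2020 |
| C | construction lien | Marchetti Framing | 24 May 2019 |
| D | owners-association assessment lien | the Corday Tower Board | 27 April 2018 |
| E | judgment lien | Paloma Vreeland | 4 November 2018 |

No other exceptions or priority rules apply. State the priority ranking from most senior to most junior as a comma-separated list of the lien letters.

Effective dates after the stated exceptions: B missed the 45-day window (183 days after the deed), so its recording date stands.
As an owners-association assessment lien, D is senior to every other lien.
Among the remaining liens, by effective date: E (4 November 2018), C (24 May 2019), B (9 January 2020), A (14 January 2020).
D is senior to B before the subordination, so the two trade places.

B, E, C, D, A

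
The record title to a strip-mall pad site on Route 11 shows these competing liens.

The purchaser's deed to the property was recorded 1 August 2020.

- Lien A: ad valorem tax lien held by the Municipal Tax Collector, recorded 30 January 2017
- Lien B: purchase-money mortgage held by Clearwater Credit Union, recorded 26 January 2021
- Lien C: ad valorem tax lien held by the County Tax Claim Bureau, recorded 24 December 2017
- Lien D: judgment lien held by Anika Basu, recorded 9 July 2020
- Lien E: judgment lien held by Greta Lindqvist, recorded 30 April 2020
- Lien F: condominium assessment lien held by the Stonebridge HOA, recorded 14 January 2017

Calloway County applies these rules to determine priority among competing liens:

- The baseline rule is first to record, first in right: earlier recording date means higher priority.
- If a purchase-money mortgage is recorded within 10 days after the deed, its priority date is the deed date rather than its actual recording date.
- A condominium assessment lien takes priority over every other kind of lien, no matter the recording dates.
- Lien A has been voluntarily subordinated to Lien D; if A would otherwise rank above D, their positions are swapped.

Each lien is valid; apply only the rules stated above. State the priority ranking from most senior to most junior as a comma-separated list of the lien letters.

First, effective dates: B was recorded 178 days after the deed — beyond 10 days — so no relation-back applies.
F is a condominium assessment lien and takes priority over every other lien.
The other liens, earliest effective date first: A (30 January 2017), C (24 December 2017), E (30 April 2020), D (9 July 2020), B (26 January 2021).
A would otherwise be senior to D, so under the subordination agreement A and D exchange positions.

F, D, C, E, A, B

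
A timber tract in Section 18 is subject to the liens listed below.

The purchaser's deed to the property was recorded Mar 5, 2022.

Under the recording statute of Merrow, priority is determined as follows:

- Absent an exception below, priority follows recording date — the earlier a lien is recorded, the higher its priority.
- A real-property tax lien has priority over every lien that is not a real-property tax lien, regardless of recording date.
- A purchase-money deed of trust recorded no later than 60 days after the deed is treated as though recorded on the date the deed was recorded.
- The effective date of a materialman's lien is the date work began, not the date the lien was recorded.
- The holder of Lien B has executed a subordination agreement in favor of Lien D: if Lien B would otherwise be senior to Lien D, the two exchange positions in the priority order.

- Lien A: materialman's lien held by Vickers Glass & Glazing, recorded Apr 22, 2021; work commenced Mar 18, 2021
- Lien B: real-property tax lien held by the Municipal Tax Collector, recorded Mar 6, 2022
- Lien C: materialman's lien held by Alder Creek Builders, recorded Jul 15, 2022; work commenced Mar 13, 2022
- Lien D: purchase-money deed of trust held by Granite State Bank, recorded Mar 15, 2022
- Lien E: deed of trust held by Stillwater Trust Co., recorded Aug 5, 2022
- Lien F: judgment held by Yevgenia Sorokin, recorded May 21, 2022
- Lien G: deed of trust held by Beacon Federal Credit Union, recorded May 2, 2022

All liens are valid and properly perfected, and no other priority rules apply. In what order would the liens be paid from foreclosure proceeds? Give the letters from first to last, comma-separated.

D, A, B, C, G, F, E

Effective dates: A is treated as recorded Mar 18, 2021, the work-commencement date; C relates back to Mar 13, 2022 (work commenced); D's effective date is the deed date, Mar 5, 2022.
B is a real-property tax lien and takes priority over every other lien.
Ordering the rest by effective date: A (Mar 18, 2021), D (Mar 5, 2022), C (Mar 13, 2022), G (May 2, 2022), F (May 21, 2022), E (Aug 5, 2022).
B is senior to D before the subordination, so the two trade places.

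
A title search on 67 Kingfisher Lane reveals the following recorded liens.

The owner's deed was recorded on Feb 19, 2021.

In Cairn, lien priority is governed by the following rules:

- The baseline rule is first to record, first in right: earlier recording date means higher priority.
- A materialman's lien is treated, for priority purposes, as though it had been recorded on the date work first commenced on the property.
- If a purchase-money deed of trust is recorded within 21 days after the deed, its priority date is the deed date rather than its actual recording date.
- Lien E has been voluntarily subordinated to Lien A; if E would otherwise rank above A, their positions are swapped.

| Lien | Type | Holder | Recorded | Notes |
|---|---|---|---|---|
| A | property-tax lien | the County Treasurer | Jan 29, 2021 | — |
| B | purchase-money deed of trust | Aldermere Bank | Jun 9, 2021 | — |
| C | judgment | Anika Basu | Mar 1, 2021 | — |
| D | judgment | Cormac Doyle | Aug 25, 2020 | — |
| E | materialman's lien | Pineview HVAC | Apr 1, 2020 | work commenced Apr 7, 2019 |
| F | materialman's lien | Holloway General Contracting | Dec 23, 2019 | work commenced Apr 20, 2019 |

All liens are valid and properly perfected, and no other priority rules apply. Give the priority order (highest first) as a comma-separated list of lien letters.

A, F, D, E, C, B

Adjusting effective dates: B was recorded 110 days after the deed, outside the 21-day window, so it keeps its recording date; E's effective date is Apr 7, 2019, when work began; F relates back to Apr 20, 2019 (work commenced).
By effective date: E (Apr 7, 2019), F (Apr 20, 2019), D (Aug 25, 2020), A (Jan 29, 2021), C (Mar 1, 2021), B (Jun 9, 2021).
E would otherwise be senior to A, so under the subordination agreement E and A exchange positions.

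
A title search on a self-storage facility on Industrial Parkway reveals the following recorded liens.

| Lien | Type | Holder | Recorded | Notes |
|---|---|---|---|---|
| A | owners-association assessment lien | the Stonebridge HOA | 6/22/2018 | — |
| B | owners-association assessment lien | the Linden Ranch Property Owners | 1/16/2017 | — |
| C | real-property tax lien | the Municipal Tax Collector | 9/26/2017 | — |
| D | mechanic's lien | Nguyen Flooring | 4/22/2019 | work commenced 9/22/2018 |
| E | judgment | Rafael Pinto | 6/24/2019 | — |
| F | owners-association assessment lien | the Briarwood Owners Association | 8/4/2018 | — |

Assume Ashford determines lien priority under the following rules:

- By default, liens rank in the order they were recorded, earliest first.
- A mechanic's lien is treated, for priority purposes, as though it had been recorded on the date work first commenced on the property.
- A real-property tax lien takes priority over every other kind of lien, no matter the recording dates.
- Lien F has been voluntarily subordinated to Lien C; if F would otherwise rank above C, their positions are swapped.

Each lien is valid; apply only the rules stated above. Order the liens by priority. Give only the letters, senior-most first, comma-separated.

C, B, A, F, D, E

Adjusting effective dates: D relates back to 9/22/2018 (work commenced).
As a real-property tax lien, C is senior to every other lien.
The other liens, earliest effective date first: B (1/16/2017), A (6/22/2018), F (8/4/2018), D (9/22/2018), E (6/24/2019).
F is already junior to C, so the subordination agreement changes nothing.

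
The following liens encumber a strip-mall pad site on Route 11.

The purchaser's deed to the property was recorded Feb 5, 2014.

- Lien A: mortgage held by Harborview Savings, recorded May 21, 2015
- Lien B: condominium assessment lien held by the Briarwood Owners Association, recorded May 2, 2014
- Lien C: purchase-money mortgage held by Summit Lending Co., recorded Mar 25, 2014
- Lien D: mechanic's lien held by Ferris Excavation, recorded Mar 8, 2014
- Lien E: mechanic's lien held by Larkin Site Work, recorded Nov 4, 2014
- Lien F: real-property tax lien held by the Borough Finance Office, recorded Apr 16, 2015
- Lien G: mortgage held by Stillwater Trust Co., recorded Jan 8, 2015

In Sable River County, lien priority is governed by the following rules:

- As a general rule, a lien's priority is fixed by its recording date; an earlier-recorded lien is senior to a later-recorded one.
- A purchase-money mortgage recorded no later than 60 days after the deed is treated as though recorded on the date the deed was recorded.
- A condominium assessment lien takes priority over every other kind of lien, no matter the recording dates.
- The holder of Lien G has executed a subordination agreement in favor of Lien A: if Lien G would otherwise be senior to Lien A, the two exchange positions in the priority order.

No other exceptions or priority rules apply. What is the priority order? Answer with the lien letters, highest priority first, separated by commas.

B, C, D, E, A, F, G

First, effective dates: C was recorded within the 60-day window, so its effective date is the deed date Feb 5, 2014.
As a condominium assessment lien, B is senior to every other lien.
Among the remaining liens, by effective date: C (Feb 5, 2014), D (Mar 8, 2014), E (Nov 4, 2014), G (Jan 8, 2015), F (Apr 16, 2015), A (May 21, 2015).
G is senior to A before the subordination, so the two trade places.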